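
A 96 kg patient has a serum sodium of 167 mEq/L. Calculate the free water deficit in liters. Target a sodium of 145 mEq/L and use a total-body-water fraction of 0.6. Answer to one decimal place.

8.7 L

TBW = 0.6 · 96 = 57.6 L
Free water deficit = TBW · (Na/145 − 1)
= 57.6 · (167/145 − 1)
= 57.6 · 0.1517
= 8.74 L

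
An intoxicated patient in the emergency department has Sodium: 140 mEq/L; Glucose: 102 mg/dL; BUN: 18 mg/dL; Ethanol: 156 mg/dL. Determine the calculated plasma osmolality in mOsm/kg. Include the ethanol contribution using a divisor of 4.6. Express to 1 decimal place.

Calculated osmolality = 2·Na + glucose/18 + BUN/2.8 + ethanol/4.6
= 2·140 + 102/18 + 18/2.8 + 156/4.6
= 280 + 5.67 + 6.43 + 33.91
= 326.01 mOsm/kg

326.0 mOsm/kg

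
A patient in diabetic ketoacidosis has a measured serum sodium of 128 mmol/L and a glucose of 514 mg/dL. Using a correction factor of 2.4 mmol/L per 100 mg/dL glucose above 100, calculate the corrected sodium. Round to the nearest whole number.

138 mmol/L

Corrected Na = measured Na + 2.4 · (glucose − 100)/100
= 128 + 2.4 · (514 − 100)/100
= 128 + 9.9
= 137.9 mmol/L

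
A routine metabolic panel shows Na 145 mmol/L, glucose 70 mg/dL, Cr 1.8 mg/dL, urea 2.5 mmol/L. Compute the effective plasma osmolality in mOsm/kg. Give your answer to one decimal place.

293.9 mOsm/kg

Effective osmolality excludes urea (freely permeant across cell membranes):
2·Na + glucose/18
= 2·145 + 70/18
= 290 + 3.89
= 293.89 mOsm/kg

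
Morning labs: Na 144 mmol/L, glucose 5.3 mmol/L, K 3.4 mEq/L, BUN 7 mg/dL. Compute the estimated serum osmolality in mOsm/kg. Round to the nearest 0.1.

Calculated osmolality = 2·Na + glucose + BUN/2.8
= 2·144 + 5.3 + 7/2.8
= 288 + 5.30 + 2.50
= 295.8 mOsm/kg

295.8 mOsm/kg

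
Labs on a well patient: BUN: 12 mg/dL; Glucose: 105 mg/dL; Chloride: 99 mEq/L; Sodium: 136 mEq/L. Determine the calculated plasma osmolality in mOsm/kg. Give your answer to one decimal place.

Calculated osmolality = 2·Na + glucose/18 + BUN/2.8
= 2·136 + 105/18 + 12/2.8
= 272 + 5.83 + 4.29
= 282.12 mOsm/kg

282.1 mOsm/kg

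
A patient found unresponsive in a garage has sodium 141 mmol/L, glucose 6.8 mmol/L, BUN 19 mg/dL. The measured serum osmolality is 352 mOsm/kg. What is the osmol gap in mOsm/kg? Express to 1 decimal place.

56.4 mOsm/kg

Calculated osmolality = 2·Na + glucose + BUN/2.8
= 2·141 + 6.8 + 19/2.8
= 282 + 6.80 + 6.79
= 295.59 mOsm/kg ≈ 295.6 mOsm/kg
Osmolar gap = measured − calculated = 352 − 295.6 = 56.4 mOsm/kg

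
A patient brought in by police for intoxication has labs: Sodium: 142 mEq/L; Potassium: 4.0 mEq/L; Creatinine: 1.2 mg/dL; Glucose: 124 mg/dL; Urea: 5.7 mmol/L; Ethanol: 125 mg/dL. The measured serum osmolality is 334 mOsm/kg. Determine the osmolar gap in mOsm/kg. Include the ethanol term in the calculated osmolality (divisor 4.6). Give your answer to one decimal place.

Calculated osmolality = 2·Na + glucose/18 + urea + ethanol/4.6
= 2·142 + 124/18 + 5.7 + 125/4.6
= 284 + 6.89 + 5.70 + 27.17
= 323.76 mOsm/kg ≈ 323.8 mOsm/kg
Osmolar gap = measured − calculated = 334 − 323.8 = 10.2 mOsm/kg

10.2 mOsm/kg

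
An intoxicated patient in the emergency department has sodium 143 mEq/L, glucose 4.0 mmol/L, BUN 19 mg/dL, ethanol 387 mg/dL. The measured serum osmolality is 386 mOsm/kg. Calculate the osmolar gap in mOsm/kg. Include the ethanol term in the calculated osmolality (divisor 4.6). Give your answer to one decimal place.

5.1 mOsm/kg

Calculated osmolality = 2·Na + glucose + BUN/2.8 + ethanol/4.6
= 2·143 + 4 + 19/2.8 + 387/4.6
= 286 + 4 + 6.79 + 84.13
= 380.92 mOsm/kg ≈ 380.9 mOsm/kg
Osmolar gap = measured − calculated = 386 − 380.9 = 5.1 mOsm/kg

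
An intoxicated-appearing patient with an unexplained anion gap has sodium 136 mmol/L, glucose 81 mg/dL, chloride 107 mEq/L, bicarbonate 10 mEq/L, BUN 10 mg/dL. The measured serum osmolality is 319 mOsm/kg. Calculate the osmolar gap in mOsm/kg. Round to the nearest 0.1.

38.9 mOsm/kg

Calculated osmolality = 2·Na + glucose/18 + BUN/2.8
= 2·136 + 81/18 + 10/2.8
= 272 + 4.50 + 3.57
= 280.07 mOsm/kg ≈ 280.1 mOsm/kg
Osmolar gap = measured − calculated = 319 − 280.1 = 38.9 mOsm/kg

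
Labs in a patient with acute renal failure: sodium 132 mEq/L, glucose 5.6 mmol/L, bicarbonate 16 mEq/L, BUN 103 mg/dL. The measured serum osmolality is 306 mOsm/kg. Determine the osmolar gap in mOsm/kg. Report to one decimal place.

-0.4 mOsm/kg

Calculated osmolality = 2·Na + glucose + BUN/2.8
= 2·132 + 5.6 + 103/2.8
= 264 + 5.60 + 36.79
= 306.39 mOsm/kg ≈ 306.4 mOsm/kg
Osmolar gap = measured − calculated = 306 − 306.4 = -0.4 mOsm/kg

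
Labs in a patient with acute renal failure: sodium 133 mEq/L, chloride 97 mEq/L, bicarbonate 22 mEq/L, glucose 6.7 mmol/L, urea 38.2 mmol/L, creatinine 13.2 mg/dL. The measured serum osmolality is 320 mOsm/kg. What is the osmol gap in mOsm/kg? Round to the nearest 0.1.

9.1 mOsm/kg

Calculated osmolality = 2·Na + glucose + urea
= 2·133 + 6.7 + 38.2
= 266 + 6.70 + 38.20
= 310.9 mOsm/kg ≈ 310.9 mOsm/kg
Osmolar gap = measured − calculated = 320 − 310.9 = 9.1 mOsm/kg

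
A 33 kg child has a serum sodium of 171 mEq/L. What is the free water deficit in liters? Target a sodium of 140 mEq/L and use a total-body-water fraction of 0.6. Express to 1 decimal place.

TBW = 0.6 · 33 = 19.8 L
Free water deficit = TBW · (Na/140 − 1)
= 19.8 · (171/140 − 1)
= 19.8 · 0.2214
= 4.38 L

4.4 L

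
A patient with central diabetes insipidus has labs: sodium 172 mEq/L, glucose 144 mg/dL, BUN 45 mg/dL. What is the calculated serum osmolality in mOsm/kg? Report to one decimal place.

Calculated osmolality = 2·Na + glucose/18 + BUN/2.8
= 2·172 + 144/18 + 45/2.8
= 344 + 8 + 16.07
= 368.07 mOsm/kg

368.1 mOsm/kg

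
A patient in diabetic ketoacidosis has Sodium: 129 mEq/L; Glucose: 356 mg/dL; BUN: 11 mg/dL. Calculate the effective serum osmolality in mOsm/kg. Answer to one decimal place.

Effective osmolality excludes urea (freely permeant across cell membranes):
2·Na + glucose/18
= 2·129 + 356/18
= 258 + 19.78
= 277.78 mOsm/kg

277.8 mOsm/kg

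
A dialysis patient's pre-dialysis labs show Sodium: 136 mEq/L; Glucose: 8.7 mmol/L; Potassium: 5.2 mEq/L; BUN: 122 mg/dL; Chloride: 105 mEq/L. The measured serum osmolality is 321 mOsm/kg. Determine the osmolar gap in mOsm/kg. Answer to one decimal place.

-3.3 mOsm/kg

Calculated osmolality = 2·Na + glucose + BUN/2.8
= 2·136 + 8.7 + 122/2.8
= 272 + 8.70 + 43.57
= 324.27 mOsm/kg ≈ 324.3 mOsm/kg
Osmolar gap = measured − calculated = 321 − 324.3 = -3.3 mOsm/kg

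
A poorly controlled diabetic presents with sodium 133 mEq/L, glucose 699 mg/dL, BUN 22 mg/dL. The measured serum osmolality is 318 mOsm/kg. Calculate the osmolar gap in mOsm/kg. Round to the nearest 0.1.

5.3 mOsm/kg

Calculated osmolality = 2·Na + glucose/18 + BUN/2.8
= 2·133 + 699/18 + 22/2.8
= 266 + 38.83 + 7.86
= 312.69 mOsm/kg ≈ 312.7 mOsm/kg
Osmolar gap = measured − calculated = 318 − 312.7 = 5.3 mOsm/kg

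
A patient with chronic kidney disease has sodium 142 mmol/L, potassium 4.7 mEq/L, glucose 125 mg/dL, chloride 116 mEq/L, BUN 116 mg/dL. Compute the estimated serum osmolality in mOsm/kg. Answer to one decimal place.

Calculated osmolality = 2·Na + glucose/18 + BUN/2.8
= 2·142 + 125/18 + 116/2.8
= 284 + 6.94 + 41.43
= 332.37 mOsm/kg

332.4 mOsm/kg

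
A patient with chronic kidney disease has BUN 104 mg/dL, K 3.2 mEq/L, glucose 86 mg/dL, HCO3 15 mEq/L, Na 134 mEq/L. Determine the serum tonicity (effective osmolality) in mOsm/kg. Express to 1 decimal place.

Effective osmolality excludes urea (freely permeant across cell membranes):
2·Na + glucose/18
= 2·134 + 86/18
= 268 + 4.78
= 272.78 mOsm/kg

272.8 mOsm/kg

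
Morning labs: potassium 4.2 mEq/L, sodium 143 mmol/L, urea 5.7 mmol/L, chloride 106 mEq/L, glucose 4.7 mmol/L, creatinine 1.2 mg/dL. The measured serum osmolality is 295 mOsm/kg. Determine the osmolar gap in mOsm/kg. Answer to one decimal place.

Calculated osmolality = 2·Na + glucose + urea
= 2·143 + 4.7 + 5.7
= 286 + 4.70 + 5.70
= 296.4 mOsm/kg ≈ 296.4 mOsm/kg
Osmolar gap = measured − calculated = 295 − 296.4 = -1.4 mOsm/kg

-1.4 mOsm/kg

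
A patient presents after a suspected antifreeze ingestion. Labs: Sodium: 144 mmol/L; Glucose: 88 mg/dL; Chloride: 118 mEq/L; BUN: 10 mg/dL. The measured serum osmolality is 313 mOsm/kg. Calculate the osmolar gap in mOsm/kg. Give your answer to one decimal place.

Calculated osmolality = 2·Na + glucose/18 + BUN/2.8
= 2·144 + 88/18 + 10/2.8
= 288 + 4.89 + 3.57
= 296.46 mOsm/kg ≈ 296.5 mOsm/kg
Osmolar gap = measured − calculated = 313 − 296.5 = 16.5 mOsm/kg

16.5 mOsm/kg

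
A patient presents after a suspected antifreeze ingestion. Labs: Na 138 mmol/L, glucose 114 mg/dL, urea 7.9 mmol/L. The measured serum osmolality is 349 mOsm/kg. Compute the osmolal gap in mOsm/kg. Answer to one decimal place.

Calculated osmolality = 2·Na + glucose/18 + urea
= 2·138 + 114/18 + 7.9
= 276 + 6.33 + 7.90
= 290.23 mOsm/kg ≈ 290.2 mOsm/kg
Osmolar gap = measured − calculated = 349 − 290.2 = 58.8 mOsm/kg

58.8 mOsm/kg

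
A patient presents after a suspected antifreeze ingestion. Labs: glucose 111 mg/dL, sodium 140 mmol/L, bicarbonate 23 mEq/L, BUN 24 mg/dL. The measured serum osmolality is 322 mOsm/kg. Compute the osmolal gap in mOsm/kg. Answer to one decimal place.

Calculated osmolality = 2·Na + glucose/18 + BUN/2.8
= 2·140 + 111/18 + 24/2.8
= 280 + 6.17 + 8.57
= 294.74 mOsm/kg ≈ 294.7 mOsm/kg
Osmolar gap = measured − calculated = 322 − 294.7 = 27.3 mOsm/kg

27.3 mOsm/kg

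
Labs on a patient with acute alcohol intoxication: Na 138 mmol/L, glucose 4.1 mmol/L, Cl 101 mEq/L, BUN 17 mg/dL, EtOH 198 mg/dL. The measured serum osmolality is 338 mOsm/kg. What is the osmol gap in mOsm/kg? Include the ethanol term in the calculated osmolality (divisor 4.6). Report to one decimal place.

8.8 mOsm/kg

Calculated osmolality = 2·Na + glucose + BUN/2.8 + ethanol/4.6
= 2·138 + 4.1 + 17/2.8 + 198/4.6
= 276 + 4.10 + 6.07 + 43.04
= 329.21 mOsm/kg ≈ 329.2 mOsm/kg
Osmolar gap = measured − calculated = 338 − 329.2 = 8.8 mOsm/kg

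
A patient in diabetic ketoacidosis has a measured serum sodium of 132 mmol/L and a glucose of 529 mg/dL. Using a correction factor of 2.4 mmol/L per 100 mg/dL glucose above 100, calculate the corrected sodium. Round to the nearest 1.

Corrected Na = measured Na + 2.4 · (glucose − 100)/100
= 132 + 2.4 · (529 − 100)/100
= 132 + 10.3
= 142.3 mmol/L

142 mmol/L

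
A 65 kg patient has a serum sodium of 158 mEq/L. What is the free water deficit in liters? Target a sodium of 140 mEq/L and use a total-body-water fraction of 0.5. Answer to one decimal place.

TBW = 0.5 · 65 = 32.5 L
Free water deficit = TBW · (Na/140 − 1)
= 32.5 · (158/140 − 1)
= 32.5 · 0.1286
= 4.18 L

4.2 L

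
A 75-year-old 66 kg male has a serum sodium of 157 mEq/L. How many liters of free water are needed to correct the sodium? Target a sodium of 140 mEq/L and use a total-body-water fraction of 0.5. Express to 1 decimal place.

4.0 L

TBW = 0.5 · 66 = 33 L
Free water deficit = TBW · (Na/140 − 1)
= 33 · (157/140 − 1)
= 33 · 0.1214
= 4.01 L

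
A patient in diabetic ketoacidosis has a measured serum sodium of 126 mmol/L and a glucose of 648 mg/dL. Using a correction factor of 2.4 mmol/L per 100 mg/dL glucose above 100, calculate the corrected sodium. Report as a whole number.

139 mmol/L

Corrected Na = measured Na + 2.4 · (glucose − 100)/100
= 126 + 2.4 · (648 − 100)/100
= 126 + 13.2
= 139.2 mmol/L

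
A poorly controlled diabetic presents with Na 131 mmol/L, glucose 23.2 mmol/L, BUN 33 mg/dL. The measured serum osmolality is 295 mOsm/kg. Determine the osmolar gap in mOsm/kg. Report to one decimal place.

-2.0 mOsm/kg

Calculated osmolality = 2·Na + glucose + BUN/2.8
= 2·131 + 23.2 + 33/2.8
= 262 + 23.20 + 11.79
= 296.99 mOsm/kg ≈ 297.0 mOsm/kg
Osmolar gap = measured − calculated = 295 − 297.0 = -2.0 mOsm/kg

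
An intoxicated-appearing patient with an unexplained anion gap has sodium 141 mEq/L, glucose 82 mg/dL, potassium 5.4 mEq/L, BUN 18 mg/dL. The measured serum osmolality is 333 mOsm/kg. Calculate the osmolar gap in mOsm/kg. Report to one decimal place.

Calculated osmolality = 2·Na + glucose/18 + BUN/2.8
= 2·141 + 82/18 + 18/2.8
= 282 + 4.56 + 6.43
= 292.99 mOsm/kg ≈ 293.0 mOsm/kg
Osmolar gap = measured − calculated = 333 − 293.0 = 40.0 mOsm/kg

40.0 mOsm/kg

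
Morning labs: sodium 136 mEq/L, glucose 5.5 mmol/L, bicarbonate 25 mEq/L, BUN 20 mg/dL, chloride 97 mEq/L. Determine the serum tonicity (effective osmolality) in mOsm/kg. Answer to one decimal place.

Effective osmolality excludes urea (freely permeant across cell membranes):
2·Na + glucose
= 2·136 + 5.5
= 272 + 5.5
= 277.5 mOsm/kg

277.5 mOsm/kg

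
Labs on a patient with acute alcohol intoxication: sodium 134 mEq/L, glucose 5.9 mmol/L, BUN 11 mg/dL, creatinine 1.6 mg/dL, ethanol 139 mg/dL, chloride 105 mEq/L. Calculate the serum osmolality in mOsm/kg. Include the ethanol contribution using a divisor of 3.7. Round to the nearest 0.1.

Calculated osmolality = 2·Na + glucose + BUN/2.8 + ethanol/3.7
= 2·134 + 5.9 + 11/2.8 + 139/3.7
= 268 + 5.90 + 3.93 + 37.57
= 315.4 mOsm/kg

315.4 mOsm/kg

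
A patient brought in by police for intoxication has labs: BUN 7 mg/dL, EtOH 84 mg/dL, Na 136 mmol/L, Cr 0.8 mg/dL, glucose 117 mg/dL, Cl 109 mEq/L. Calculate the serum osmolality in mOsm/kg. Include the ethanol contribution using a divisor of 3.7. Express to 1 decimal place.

303.7 mOsm/kg

Calculated osmolality = 2·Na + glucose/18 + BUN/2.8 + ethanol/3.7
= 2·136 + 117/18 + 7/2.8 + 84/3.7
= 272 + 6.50 + 2.50 + 22.70
= 303.7 mOsm/kg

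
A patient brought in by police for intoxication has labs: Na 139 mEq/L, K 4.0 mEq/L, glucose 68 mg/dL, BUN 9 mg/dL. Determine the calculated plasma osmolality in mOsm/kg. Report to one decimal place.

285.0 mOsm/kg

Calculated osmolality = 2·Na + glucose/18 + BUN/2.8
= 2·139 + 68/18 + 9/2.8
= 278 + 3.78 + 3.21
= 284.99 mOsm/kg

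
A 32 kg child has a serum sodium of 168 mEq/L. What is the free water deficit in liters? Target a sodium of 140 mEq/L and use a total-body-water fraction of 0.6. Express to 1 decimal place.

3.8 L

TBW = 0.6 · 32 = 19.2 L
Free water deficit = TBW · (Na/140 − 1)
= 19.2 · (168/140 − 1)
= 19.2 · 0.2
= 3.84 L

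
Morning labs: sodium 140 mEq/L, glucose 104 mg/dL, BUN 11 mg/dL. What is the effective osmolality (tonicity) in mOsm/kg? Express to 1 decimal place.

Effective osmolality excludes urea (freely permeant across cell membranes):
2·Na + glucose/18
= 2·140 + 104/18
= 280 + 5.78
= 285.78 mOsm/kg

285.8 mOsm/kg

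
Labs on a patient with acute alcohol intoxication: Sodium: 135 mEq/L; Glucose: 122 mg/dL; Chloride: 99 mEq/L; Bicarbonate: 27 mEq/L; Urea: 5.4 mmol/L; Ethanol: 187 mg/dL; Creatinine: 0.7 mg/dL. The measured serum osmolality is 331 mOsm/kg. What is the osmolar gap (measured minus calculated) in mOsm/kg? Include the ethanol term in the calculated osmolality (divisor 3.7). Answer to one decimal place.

-1.7 mOsm/kg

Calculated osmolality = 2·Na + glucose/18 + urea + ethanol/3.7
= 2·135 + 122/18 + 5.4 + 187/3.7
= 270 + 6.78 + 5.40 + 50.54
= 332.72 mOsm/kg ≈ 332.7 mOsm/kg
Osmolar gap = measured − calculated = 331 − 332.7 = -1.7 mOsm/kg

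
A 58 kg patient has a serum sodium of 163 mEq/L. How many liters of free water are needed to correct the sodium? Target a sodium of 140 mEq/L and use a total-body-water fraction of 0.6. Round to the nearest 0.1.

5.7 L

TBW = 0.6 · 58 = 34.8 L
Free water deficit = TBW · (Na/140 − 1)
= 34.8 · (163/140 − 1)
= 34.8 · 0.1643
= 5.72 L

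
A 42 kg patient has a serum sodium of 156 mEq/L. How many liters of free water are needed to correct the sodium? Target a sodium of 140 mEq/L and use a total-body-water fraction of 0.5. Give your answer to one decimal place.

TBW = 0.5 · 42 = 21 L
Free water deficit = TBW · (Na/140 − 1)
= 21 · (156/140 − 1)
= 21 · 0.1143
= 2.4 L

2.4 L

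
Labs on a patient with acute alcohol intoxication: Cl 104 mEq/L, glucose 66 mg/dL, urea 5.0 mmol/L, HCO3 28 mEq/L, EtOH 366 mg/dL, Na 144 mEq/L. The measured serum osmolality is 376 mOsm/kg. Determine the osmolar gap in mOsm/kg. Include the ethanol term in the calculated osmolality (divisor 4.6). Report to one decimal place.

-0.2 mOsm/kg

Calculated osmolality = 2·Na + glucose/18 + urea + ethanol/4.6
= 2·144 + 66/18 + 5 + 366/4.6
= 288 + 3.67 + 5 + 79.57
= 376.24 mOsm/kg ≈ 376.2 mOsm/kg
Osmolar gap = measured − calculated = 376 − 376.2 = -0.2 mOsm/kg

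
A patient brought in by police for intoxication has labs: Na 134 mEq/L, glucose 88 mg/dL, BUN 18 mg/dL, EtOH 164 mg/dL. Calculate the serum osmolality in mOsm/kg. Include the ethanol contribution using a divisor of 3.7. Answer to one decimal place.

Calculated osmolality = 2·Na + glucose/18 + BUN/2.8 + ethanol/3.7
= 2·134 + 88/18 + 18/2.8 + 164/3.7
= 268 + 4.89 + 6.43 + 44.32
= 323.64 mOsm/kg

323.6 mOsm/kg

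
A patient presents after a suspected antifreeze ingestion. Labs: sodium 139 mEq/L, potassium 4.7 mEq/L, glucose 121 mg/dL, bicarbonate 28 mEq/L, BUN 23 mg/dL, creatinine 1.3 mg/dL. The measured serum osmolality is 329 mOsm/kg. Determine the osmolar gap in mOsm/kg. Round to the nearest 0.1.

36.1 mOsm/kg

Calculated osmolality = 2·Na + glucose/18 + BUN/2.8
= 2·139 + 121/18 + 23/2.8
= 278 + 6.72 + 8.21
= 292.93 mOsm/kg ≈ 292.9 mOsm/kg
Osmolar gap = measured − calculated = 329 − 292.9 = 36.1 mOsm/kg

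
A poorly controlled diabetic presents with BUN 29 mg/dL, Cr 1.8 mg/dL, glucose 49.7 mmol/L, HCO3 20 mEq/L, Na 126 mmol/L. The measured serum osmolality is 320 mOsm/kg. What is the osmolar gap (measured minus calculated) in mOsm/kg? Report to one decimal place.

7.9 mOsm/kg

Calculated osmolality = 2·Na + glucose + BUN/2.8
= 2·126 + 49.7 + 29/2.8
= 252 + 49.70 + 10.36
= 312.06 mOsm/kg ≈ 312.1 mOsm/kg
Osmolar gap = measured − calculated = 320 − 312.1 = 7.9 mOsm/kg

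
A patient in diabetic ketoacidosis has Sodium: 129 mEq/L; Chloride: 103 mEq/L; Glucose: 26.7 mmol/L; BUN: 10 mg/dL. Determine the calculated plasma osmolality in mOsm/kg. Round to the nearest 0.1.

288.3 mOsm/kg

Calculated osmolality = 2·Na + glucose + BUN/2.8
= 2·129 + 26.7 + 10/2.8
= 258 + 26.70 + 3.57
= 288.27 mOsm/kg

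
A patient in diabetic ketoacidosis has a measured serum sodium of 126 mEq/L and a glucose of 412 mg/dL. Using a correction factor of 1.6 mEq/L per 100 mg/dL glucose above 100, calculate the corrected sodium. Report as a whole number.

Corrected Na = measured Na + 1.6 · (glucose − 100)/100
= 126 + 1.6 · (412 − 100)/100
= 126 + 5
= 131 mEq/L

131 mEq/L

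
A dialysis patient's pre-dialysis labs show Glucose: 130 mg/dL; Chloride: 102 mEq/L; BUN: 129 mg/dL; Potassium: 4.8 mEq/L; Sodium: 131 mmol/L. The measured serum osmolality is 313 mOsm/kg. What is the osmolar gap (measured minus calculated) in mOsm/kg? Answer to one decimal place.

Calculated osmolality = 2·Na + glucose/18 + BUN/2.8
= 2·131 + 130/18 + 129/2.8
= 262 + 7.22 + 46.07
= 315.29 mOsm/kg ≈ 315.3 mOsm/kg
Osmolar gap = measured − calculated = 313 − 315.3 = -2.3 mOsm/kg

-2.3 mOsm/kg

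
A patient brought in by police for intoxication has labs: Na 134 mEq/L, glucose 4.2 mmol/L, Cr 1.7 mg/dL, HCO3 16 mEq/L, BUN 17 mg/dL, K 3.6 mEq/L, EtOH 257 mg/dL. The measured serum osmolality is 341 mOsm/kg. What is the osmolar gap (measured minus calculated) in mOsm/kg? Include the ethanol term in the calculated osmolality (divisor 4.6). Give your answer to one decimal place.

Calculated osmolality = 2·Na + glucose + BUN/2.8 + ethanol/4.6
= 2·134 + 4.2 + 17/2.8 + 257/4.6
= 268 + 4.20 + 6.07 + 55.87
= 334.14 mOsm/kg ≈ 334.1 mOsm/kg
Osmolar gap = measured − calculated = 341 − 334.1 = 6.9 mOsm/kg

6.9 mOsm/kg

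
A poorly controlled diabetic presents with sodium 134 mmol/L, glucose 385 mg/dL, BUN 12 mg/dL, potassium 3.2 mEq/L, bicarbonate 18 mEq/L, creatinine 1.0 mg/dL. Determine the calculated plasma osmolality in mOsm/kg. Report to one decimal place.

Calculated osmolality = 2·Na + glucose/18 + BUN/2.8
= 2·134 + 385/18 + 12/2.8
= 268 + 21.39 + 4.29
= 293.68 mOsm/kg

293.7 mOsm/kg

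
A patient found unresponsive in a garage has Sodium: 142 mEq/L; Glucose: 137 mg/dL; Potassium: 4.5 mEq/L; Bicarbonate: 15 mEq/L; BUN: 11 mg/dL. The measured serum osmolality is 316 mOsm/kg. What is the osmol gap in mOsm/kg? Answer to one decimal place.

20.5 mOsm/kg

Calculated osmolality = 2·Na + glucose/18 + BUN/2.8
= 2·142 + 137/18 + 11/2.8
= 284 + 7.61 + 3.93
= 295.54 mOsm/kg ≈ 295.5 mOsm/kg
Osmolar gap = measured − calculated = 316 − 295.5 = 20.5 mOsm/kg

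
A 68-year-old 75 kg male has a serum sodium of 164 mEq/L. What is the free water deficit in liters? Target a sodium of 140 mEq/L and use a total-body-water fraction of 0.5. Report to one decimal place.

6.4 L

TBW = 0.5 · 75 = 37.5 L
Free water deficit = TBW · (Na/140 − 1)
= 37.5 · (164/140 − 1)
= 37.5 · 0.1714
= 6.43 L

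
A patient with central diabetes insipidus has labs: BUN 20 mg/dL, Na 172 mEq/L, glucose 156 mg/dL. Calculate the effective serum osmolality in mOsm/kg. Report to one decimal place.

Effective osmolality excludes urea (freely permeant across cell membranes):
2·Na + glucose/18
= 2·172 + 156/18
= 344 + 8.67
= 352.67 mOsm/kg

352.7 mOsm/kg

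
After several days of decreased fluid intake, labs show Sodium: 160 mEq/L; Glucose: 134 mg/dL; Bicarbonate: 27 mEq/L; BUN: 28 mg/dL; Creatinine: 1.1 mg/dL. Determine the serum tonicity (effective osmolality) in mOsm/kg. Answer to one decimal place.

Effective osmolality excludes urea (freely permeant across cell membranes):
2·Na + glucose/18
= 2·160 + 134/18
= 320 + 7.44
= 327.44 mOsm/kg

327.4 mOsm/kg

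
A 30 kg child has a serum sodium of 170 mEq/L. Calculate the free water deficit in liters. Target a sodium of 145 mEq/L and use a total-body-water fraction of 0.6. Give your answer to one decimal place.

3.1 L

TBW = 0.6 · 30 = 18 L
Free water deficit = TBW · (Na/145 − 1)
= 18 · (170/145 − 1)
= 18 · 0.1724
= 3.1 L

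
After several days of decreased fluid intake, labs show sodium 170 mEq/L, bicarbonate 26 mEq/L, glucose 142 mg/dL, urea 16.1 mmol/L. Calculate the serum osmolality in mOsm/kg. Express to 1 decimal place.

Calculated osmolality = 2·Na + glucose/18 + urea
= 2·170 + 142/18 + 16.1
= 340 + 7.89 + 16.10
= 363.99 mOsm/kg

364.0 mOsm/kg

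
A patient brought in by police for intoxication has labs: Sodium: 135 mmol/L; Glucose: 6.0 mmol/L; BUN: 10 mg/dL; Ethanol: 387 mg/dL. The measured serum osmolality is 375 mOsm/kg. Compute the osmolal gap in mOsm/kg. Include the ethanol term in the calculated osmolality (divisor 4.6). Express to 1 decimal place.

Calculated osmolality = 2·Na + glucose + BUN/2.8 + ethanol/4.6
= 2·135 + 6 + 10/2.8 + 387/4.6
= 270 + 6 + 3.57 + 84.13
= 363.7 mOsm/kg ≈ 363.7 mOsm/kg
Osmolar gap = measured − calculated = 375 − 363.7 = 11.3 mOsm/kg

11.3 mOsm/kg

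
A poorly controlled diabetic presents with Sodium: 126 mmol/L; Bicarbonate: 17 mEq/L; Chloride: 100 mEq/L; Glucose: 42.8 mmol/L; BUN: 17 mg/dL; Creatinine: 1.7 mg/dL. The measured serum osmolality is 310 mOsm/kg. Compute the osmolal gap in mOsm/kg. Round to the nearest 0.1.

Calculated osmolality = 2·Na + glucose + BUN/2.8
= 2·126 + 42.8 + 17/2.8
= 252 + 42.80 + 6.07
= 300.87 mOsm/kg ≈ 300.9 mOsm/kg
Osmolar gap = measured − calculated = 310 − 300.9 = 9.1 mOsm/kg

9.1 mOsm/kg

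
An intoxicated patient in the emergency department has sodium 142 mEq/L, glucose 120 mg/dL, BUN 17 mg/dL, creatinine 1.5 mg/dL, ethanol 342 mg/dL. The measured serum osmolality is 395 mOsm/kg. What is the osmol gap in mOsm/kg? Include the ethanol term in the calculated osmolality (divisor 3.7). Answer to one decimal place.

5.8 mOsm/kg

Calculated osmolality = 2·Na + glucose/18 + BUN/2.8 + ethanol/3.7
= 2·142 + 120/18 + 17/2.8 + 342/3.7
= 284 + 6.67 + 6.07 + 92.43
= 389.17 mOsm/kg ≈ 389.2 mOsm/kg
Osmolar gap = measured − calculated = 395 − 389.2 = 5.8 mOsm/kg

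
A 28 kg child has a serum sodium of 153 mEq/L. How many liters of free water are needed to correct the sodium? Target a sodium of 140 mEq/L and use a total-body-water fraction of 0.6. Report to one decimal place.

TBW = 0.6 · 28 = 16.8 L
Free water deficit = TBW · (Na/140 − 1)
= 16.8 · (153/140 − 1)
= 16.8 · 0.0929
= 1.56 L

1.6 L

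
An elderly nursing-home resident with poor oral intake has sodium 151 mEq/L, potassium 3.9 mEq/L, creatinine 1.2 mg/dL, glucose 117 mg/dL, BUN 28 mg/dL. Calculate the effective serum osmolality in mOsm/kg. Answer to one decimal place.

Effective osmolality excludes urea (freely permeant across cell membranes):
2·Na + glucose/18
= 2·151 + 117/18
= 302 + 6.5
= 308.5 mOsm/kg

308.5 mOsm/kg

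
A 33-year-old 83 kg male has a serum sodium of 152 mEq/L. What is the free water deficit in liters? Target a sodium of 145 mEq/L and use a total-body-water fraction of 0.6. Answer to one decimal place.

TBW = 0.6 · 83 = 49.8 L
Free water deficit = TBW · (Na/145 − 1)
= 49.8 · (152/145 − 1)
= 49.8 · 0.0483
= 2.41 L

2.4 L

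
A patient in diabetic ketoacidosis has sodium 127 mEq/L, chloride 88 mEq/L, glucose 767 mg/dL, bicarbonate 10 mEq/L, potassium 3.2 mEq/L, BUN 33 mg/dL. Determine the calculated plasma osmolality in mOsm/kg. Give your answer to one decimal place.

308.4 mOsm/kg

Calculated osmolality = 2·Na + glucose/18 + BUN/2.8
= 2·127 + 767/18 + 33/2.8
= 254 + 42.61 + 11.79
= 308.4 mOsm/kg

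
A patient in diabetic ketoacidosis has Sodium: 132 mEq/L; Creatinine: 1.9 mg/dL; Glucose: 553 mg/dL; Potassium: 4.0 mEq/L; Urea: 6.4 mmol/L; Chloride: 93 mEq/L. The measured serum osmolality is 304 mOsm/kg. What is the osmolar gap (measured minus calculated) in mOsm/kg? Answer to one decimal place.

2.9 mOsm/kg

Calculated osmolality = 2·Na + glucose/18 + urea
= 2·132 + 553/18 + 6.4
= 264 + 30.72 + 6.40
= 301.12 mOsm/kg ≈ 301.1 mOsm/kg
Osmolar gap = measured − calculated = 304 − 301.1 = 2.9 mOsm/kg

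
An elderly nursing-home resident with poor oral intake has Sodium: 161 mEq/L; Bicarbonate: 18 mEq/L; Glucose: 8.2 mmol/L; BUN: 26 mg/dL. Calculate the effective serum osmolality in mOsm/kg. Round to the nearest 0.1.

330.2 mOsm/kg

Effective osmolality excludes urea (freely permeant across cell membranes):
2·Na + glucose
= 2·161 + 8.2
= 322 + 8.2
= 330.2 mOsm/kg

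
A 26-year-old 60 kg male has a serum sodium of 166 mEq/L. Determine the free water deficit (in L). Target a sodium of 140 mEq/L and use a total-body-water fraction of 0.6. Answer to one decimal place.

6.7 L

TBW = 0.6 · 60 = 36 L
Free water deficit = TBW · (Na/140 − 1)
= 36 · (166/140 − 1)
= 36 · 0.1857
= 6.69 L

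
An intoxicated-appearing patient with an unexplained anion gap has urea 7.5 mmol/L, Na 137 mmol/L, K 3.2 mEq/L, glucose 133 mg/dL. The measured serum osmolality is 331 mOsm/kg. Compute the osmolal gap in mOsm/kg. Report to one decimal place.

Calculated osmolality = 2·Na + glucose/18 + urea
= 2·137 + 133/18 + 7.5
= 274 + 7.39 + 7.50
= 288.89 mOsm/kg ≈ 288.9 mOsm/kg
Osmolar gap = measured − calculated = 331 − 288.9 = 42.1 mOsm/kg

42.1 mOsm/kg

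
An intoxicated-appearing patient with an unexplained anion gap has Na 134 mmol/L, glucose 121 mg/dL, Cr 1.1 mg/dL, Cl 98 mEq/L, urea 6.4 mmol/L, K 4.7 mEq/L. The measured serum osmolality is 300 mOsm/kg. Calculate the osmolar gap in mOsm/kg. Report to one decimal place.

Calculated osmolality = 2·Na + glucose/18 + urea
= 2·134 + 121/18 + 6.4
= 268 + 6.72 + 6.40
= 281.12 mOsm/kg ≈ 281.1 mOsm/kg
Osmolar gap = measured − calculated = 300 − 281.1 = 18.9 mOsm/kg

18.9 mOsm/kg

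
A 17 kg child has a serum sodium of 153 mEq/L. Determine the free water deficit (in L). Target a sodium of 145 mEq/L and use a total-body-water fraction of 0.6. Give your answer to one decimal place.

0.6 L

TBW = 0.6 · 17 = 10.2 L
Free water deficit = TBW · (Na/145 − 1)
= 10.2 · (153/145 − 1)
= 10.2 · 0.0552
= 0.56 L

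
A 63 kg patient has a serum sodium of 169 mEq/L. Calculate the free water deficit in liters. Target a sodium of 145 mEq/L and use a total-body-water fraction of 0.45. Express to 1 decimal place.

4.7 L

TBW = 0.45 · 63 = 28.35 L
Free water deficit = TBW · (Na/145 − 1)
= 28.35 · (169/145 − 1)
= 28.35 · 0.1655
= 4.69 L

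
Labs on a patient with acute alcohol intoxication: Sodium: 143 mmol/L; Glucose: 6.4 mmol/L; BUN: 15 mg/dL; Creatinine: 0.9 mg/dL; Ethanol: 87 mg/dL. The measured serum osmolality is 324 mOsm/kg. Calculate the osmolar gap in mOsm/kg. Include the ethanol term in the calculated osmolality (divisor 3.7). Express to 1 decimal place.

Calculated osmolality = 2·Na + glucose + BUN/2.8 + ethanol/3.7
= 2·143 + 6.4 + 15/2.8 + 87/3.7
= 286 + 6.40 + 5.36 + 23.51
= 321.27 mOsm/kg ≈ 321.3 mOsm/kg
Osmolar gap = measured − calculated = 324 − 321.3 = 2.7 mOsm/kg

2.7 mOsm/kg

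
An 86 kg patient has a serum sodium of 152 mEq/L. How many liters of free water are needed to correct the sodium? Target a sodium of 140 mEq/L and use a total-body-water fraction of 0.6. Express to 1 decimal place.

TBW = 0.6 · 86 = 51.6 L
Free water deficit = TBW · (Na/140 − 1)
= 51.6 · (152/140 − 1)
= 51.6 · 0.0857
= 4.42 L

4.4 L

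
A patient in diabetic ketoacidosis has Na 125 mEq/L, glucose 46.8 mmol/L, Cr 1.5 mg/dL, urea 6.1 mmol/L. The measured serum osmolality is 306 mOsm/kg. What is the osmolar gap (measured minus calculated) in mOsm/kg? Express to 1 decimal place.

Calculated osmolality = 2·Na + glucose + urea
= 2·125 + 46.8 + 6.1
= 250 + 46.80 + 6.10
= 302.9 mOsm/kg ≈ 302.9 mOsm/kg
Osmolar gap = measured − calculated = 306 − 302.9 = 3.1 mOsm/kg

3.1 mOsm/kg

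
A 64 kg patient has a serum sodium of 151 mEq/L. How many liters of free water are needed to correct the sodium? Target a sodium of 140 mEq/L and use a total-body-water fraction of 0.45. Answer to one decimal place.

2.3 L

TBW = 0.45 · 64 = 28.8 L
Free water deficit = TBW · (Na/140 − 1)
= 28.8 · (151/140 − 1)
= 28.8 · 0.0786
= 2.26 L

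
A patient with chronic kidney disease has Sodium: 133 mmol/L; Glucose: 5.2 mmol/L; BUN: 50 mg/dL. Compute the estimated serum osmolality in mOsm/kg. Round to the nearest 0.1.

289.1 mOsm/kg

Calculated osmolality = 2·Na + glucose + BUN/2.8
= 2·133 + 5.2 + 50/2.8
= 266 + 5.20 + 17.86
= 289.06 mOsm/kg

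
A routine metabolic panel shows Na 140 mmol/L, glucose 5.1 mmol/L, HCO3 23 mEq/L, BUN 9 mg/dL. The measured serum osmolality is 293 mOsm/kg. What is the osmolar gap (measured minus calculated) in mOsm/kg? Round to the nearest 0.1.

4.7 mOsm/kg

Calculated osmolality = 2·Na + glucose + BUN/2.8
= 2·140 + 5.1 + 9/2.8
= 280 + 5.10 + 3.21
= 288.31 mOsm/kg ≈ 288.3 mOsm/kg
Osmolar gap = measured − calculated = 293 − 288.3 = 4.7 mOsm/kg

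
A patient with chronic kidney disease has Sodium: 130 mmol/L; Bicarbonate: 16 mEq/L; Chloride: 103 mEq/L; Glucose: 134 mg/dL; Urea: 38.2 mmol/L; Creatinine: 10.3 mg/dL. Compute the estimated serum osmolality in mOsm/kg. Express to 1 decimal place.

305.6 mOsm/kg

Calculated osmolality = 2·Na + glucose/18 + urea
= 2·130 + 134/18 + 38.2
= 260 + 7.44 + 38.20
= 305.64 mOsm/kg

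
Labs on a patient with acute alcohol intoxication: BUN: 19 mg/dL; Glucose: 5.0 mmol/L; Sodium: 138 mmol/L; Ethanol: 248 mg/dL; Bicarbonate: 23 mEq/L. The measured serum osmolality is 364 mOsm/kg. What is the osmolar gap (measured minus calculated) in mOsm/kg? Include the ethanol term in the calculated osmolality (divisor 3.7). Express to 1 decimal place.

9.2 mOsm/kg

Calculated osmolality = 2·Na + glucose + BUN/2.8 + ethanol/3.7
= 2·138 + 5 + 19/2.8 + 248/3.7
= 276 + 5 + 6.79 + 67.03
= 354.82 mOsm/kg ≈ 354.8 mOsm/kg
Osmolar gap = measured − calculated = 364 − 354.8 = 9.2 mOsm/kg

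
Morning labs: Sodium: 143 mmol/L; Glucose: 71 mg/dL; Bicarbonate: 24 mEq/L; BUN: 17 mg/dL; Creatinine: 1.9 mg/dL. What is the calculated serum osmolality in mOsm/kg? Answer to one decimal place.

Calculated osmolality = 2·Na + glucose/18 + BUN/2.8
= 2·143 + 71/18 + 17/2.8
= 286 + 3.94 + 6.07
= 296.01 mOsm/kg

296.0 mOsm/kg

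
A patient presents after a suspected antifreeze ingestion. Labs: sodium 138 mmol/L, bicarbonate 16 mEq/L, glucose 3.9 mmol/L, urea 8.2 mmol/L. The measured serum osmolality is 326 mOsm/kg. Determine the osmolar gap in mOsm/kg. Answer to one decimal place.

Calculated osmolality = 2·Na + glucose + urea
= 2·138 + 3.9 + 8.2
= 276 + 3.90 + 8.20
= 288.1 mOsm/kg ≈ 288.1 mOsm/kg
Osmolar gap = measured − calculated = 326 − 288.1 = 37.9 mOsm/kg

37.9 mOsm/kg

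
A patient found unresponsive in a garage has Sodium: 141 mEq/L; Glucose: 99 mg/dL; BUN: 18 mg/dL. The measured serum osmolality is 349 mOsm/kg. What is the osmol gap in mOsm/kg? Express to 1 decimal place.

Calculated osmolality = 2·Na + glucose/18 + BUN/2.8
= 2·141 + 99/18 + 18/2.8
= 282 + 5.50 + 6.43
= 293.93 mOsm/kg ≈ 293.9 mOsm/kg
Osmolar gap = measured − calculated = 349 − 293.9 = 55.1 mOsm/kg

55.1 mOsm/kg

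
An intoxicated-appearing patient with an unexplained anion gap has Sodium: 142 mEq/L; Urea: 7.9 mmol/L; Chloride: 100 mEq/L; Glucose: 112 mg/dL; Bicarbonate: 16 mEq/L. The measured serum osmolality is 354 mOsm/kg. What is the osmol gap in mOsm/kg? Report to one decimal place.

Calculated osmolality = 2·Na + glucose/18 + urea
= 2·142 + 112/18 + 7.9
= 284 + 6.22 + 7.90
= 298.12 mOsm/kg ≈ 298.1 mOsm/kg
Osmolar gap = measured − calculated = 354 − 298.1 = 55.9 mOsm/kg

55.9 mOsm/kg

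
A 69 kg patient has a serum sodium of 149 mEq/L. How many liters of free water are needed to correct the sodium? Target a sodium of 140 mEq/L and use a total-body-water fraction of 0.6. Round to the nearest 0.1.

TBW = 0.6 · 69 = 41.4 L
Free water deficit = TBW · (Na/140 − 1)
= 41.4 · (149/140 − 1)
= 41.4 · 0.0643
= 2.66 L

2.7 L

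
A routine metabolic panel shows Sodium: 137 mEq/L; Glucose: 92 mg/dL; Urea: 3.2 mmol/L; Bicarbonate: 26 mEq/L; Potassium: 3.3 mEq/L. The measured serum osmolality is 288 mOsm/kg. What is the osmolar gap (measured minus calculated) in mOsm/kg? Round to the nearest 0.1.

Calculated osmolality = 2·Na + glucose/18 + urea
= 2·137 + 92/18 + 3.2
= 274 + 5.11 + 3.20
= 282.31 mOsm/kg ≈ 282.3 mOsm/kg
Osmolar gap = measured − calculated = 288 − 282.3 = 5.7 mOsm/kg

5.7 mOsm/kg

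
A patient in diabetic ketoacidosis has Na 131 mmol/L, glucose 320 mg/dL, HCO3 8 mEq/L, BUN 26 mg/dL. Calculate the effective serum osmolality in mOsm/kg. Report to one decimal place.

Effective osmolality excludes urea (freely permeant across cell membranes):
2·Na + glucose/18
= 2·131 + 320/18
= 262 + 17.78
= 279.78 mOsm/kg

279.8 mOsm/kg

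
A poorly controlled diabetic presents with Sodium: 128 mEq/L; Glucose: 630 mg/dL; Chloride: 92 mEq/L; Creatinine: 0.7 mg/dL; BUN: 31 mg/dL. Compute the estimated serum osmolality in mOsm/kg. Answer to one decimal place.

302.1 mOsm/kg

Calculated osmolality = 2·Na + glucose/18 + BUN/2.8
= 2·128 + 630/18 + 31/2.8
= 256 + 35 + 11.07
= 302.07 mOsm/kg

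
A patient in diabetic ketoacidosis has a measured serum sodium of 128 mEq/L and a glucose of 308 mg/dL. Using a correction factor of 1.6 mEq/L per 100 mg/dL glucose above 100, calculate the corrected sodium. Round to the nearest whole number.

131 mEq/L

Corrected Na = measured Na + 1.6 · (glucose − 100)/100
= 128 + 1.6 · (308 − 100)/100
= 128 + 3.3
= 131.3 mEq/L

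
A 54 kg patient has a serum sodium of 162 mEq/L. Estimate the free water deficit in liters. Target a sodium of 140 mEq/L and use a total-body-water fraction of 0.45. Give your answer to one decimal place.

TBW = 0.45 · 54 = 24.3 L
Free water deficit = TBW · (Na/140 − 1)
= 24.3 · (162/140 − 1)
= 24.3 · 0.1571
= 3.82 L

3.8 L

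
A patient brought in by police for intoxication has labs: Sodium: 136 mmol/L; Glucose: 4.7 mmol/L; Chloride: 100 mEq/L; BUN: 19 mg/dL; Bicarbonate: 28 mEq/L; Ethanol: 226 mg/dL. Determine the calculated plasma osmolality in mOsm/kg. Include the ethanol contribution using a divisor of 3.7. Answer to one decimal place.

344.6 mOsm/kg

Calculated osmolality = 2·Na + glucose + BUN/2.8 + ethanol/3.7
= 2·136 + 4.7 + 19/2.8 + 226/3.7
= 272 + 4.70 + 6.79 + 61.08
= 344.57 mOsm/kg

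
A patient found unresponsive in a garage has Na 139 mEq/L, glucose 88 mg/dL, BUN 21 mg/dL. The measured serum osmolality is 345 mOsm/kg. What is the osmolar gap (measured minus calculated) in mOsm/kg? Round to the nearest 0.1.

54.6 mOsm/kg

Calculated osmolality = 2·Na + glucose/18 + BUN/2.8
= 2·139 + 88/18 + 21/2.8
= 278 + 4.89 + 7.50
= 290.39 mOsm/kg ≈ 290.4 mOsm/kg
Osmolar gap = measured − calculated = 345 − 290.4 = 54.6 mOsm/kg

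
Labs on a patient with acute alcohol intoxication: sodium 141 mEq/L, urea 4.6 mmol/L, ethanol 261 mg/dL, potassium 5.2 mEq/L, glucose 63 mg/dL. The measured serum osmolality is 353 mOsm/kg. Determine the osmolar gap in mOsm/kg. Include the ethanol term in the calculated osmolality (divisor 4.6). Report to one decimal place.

6.2 mOsm/kg

Calculated osmolality = 2·Na + glucose/18 + urea + ethanol/4.6
= 2·141 + 63/18 + 4.6 + 261/4.6
= 282 + 3.50 + 4.60 + 56.74
= 346.84 mOsm/kg ≈ 346.8 mOsm/kg
Osmolar gap = measured − calculated = 353 − 346.8 = 6.2 mOsm/kg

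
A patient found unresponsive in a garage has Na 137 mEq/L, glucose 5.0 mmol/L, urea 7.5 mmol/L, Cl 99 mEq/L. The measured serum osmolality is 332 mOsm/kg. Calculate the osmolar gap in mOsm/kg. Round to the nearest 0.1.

45.5 mOsm/kg

Calculated osmolality = 2·Na + glucose + urea
= 2·137 + 5 + 7.5
= 274 + 5 + 7.50
= 286.5 mOsm/kg ≈ 286.5 mOsm/kg
Osmolar gap = measured − calculated = 332 − 286.5 = 45.5 mOsm/kg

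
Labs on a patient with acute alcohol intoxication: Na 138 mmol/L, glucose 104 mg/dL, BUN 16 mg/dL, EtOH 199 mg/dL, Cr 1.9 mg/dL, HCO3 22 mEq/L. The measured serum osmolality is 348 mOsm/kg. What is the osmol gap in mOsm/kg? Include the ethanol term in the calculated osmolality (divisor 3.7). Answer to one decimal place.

6.7 mOsm/kg

Calculated osmolality = 2·Na + glucose/18 + BUN/2.8 + ethanol/3.7
= 2·138 + 104/18 + 16/2.8 + 199/3.7
= 276 + 5.78 + 5.71 + 53.78
= 341.27 mOsm/kg ≈ 341.3 mOsm/kg
Osmolar gap = measured − calculated = 348 − 341.3 = 6.7 mOsm/kg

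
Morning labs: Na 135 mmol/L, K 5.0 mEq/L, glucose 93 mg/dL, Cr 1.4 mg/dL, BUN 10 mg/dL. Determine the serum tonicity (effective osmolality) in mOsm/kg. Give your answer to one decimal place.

Effective osmolality excludes urea (freely permeant across cell membranes):
2·Na + glucose/18
= 2·135 + 93/18
= 270 + 5.17
= 275.17 mOsm/kg

275.2 mOsm/kg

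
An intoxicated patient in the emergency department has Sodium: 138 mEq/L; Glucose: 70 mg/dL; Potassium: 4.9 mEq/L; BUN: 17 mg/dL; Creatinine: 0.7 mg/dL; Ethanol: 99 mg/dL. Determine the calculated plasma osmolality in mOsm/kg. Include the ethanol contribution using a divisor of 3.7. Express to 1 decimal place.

Calculated osmolality = 2·Na + glucose/18 + BUN/2.8 + ethanol/3.7
= 2·138 + 70/18 + 17/2.8 + 99/3.7
= 276 + 3.89 + 6.07 + 26.76
= 312.72 mOsm/kg

312.7 mOsm/kg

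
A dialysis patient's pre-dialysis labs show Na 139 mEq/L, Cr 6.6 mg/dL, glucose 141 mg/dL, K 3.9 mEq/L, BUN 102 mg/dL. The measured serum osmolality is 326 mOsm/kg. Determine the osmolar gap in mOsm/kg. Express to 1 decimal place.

Calculated osmolality = 2·Na + glucose/18 + BUN/2.8
= 2·139 + 141/18 + 102/2.8
= 278 + 7.83 + 36.43
= 322.26 mOsm/kg ≈ 322.3 mOsm/kg
Osmolar gap = measured − calculated = 326 − 322.3 = 3.7 mOsm/kg

3.7 mOsm/kg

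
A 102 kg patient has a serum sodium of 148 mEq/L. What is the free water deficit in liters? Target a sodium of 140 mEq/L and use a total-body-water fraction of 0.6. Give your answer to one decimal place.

3.5 L

TBW = 0.6 · 102 = 61.2 L
Free water deficit = TBW · (Na/140 − 1)
= 61.2 · (148/140 − 1)
= 61.2 · 0.0571
= 3.49 L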